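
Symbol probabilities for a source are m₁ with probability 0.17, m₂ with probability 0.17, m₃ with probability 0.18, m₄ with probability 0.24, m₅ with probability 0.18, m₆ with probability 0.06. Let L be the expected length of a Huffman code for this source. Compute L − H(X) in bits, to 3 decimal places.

Entropy H = −Σ p log₂ p ≈ 2.4975 bits.
Huffman merges: 3/50+17/100→23/100; 17/100+9/50→7/20; 9/50+23/100→41/100; 6/25+7/20→59/100; 41/100+59/100→1. L = 129/50 ≈ 2.5800.
L − H = 2.5800 − 2.4975 = 0.083 bits.

0.083 bits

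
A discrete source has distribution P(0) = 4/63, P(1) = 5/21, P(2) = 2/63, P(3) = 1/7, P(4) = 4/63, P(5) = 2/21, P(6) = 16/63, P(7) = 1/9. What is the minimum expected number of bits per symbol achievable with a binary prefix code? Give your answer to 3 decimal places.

Repeatedly combine the two least-probable nodes; the expected code length is the sum of the merged weights.
merge 2/63 + 4/63 → 2/21
merge 4/63 + 2/21 → 10/63
merge 2/21 + 1/9 → 13/63
merge 1/7 + 10/63 → 19/63
merge 13/63 + 5/21 → 4/9
merge 16/63 + 19/63 → 5/9
merge 4/9 + 5/9 → 1
L = 2/21 + 10/63 + 13/63 + 19/63 + 4/9 + 5/9 + 1 = 58/21 ≈ 2.762 bits/symbol.

2.762 bits/symbol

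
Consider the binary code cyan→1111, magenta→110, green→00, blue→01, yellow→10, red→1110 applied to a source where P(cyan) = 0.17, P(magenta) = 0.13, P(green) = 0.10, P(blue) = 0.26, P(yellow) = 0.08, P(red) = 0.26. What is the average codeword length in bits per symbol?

2.99 bits/symbol

L̄ = Σ pᵢ·ℓᵢ = 0.17·4 + 0.13·3 + 0.10·2 + 0.26·2 + 0.08·2 + 0.26·4 = 2.99 bits/symbol.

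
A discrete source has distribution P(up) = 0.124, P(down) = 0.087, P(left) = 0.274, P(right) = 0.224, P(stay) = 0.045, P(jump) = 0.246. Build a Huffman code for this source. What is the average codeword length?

Repeatedly combine the two least-probable nodes; the expected code length is the sum of the merged weights.
merge 9/200 + 87/1000 → 33/250
merge 31/250 + 33/250 → 32/125
merge 28/125 + 123/500 → 47/100
merge 32/125 + 137/500 → 53/100
merge 47/100 + 53/100 → 1
L = 33/250 + 32/125 + 47/100 + 53/100 + 1 = 597/250 = 2.388 bits/symbol.

2.388 bits/symbol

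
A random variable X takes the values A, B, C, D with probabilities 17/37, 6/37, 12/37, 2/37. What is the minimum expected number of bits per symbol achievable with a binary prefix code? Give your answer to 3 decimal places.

1.757 bits/symbol

Repeatedly combine the two least-probable nodes; the expected code length is the sum of the merged weights.
merge 2/37 + 6/37 → 8/37
merge 8/37 + 12/37 → 20/37
merge 17/37 + 20/37 → 1
L = 8/37 + 20/37 + 1 = 65/37 ≈ 1.757 bits/symbol.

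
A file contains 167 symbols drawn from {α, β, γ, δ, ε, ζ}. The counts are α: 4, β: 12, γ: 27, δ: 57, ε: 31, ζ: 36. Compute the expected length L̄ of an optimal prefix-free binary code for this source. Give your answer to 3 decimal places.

Probabilities are the counts divided by 167.
Repeatedly combine the two least-probable nodes; the expected code length is the sum of the merged weights.
merge 4/167 + 12/167 → 16/167
merge 16/167 + 27/167 → 43/167
merge 31/167 + 36/167 → 67/167
merge 43/167 + 57/167 → 100/167
merge 67/167 + 100/167 → 1
L = 16/167 + 43/167 + 67/167 + 100/167 + 1 = 393/167 ≈ 2.353 bits/symbol.

2.353 bits/symbol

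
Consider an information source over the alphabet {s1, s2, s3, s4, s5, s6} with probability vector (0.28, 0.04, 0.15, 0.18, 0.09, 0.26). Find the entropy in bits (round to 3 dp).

H = −Σ pᵢ log₂ pᵢ.
−0.28·log₂(0.28) = 0.5142
−0.04·log₂(0.04) = 0.1858
−0.15·log₂(0.15) = 0.4105
−0.18·log₂(0.18) = 0.4453
−0.09·log₂(0.09) = 0.3127
−0.26·log₂(0.26) = 0.5053
Sum ≈ 2.3738 → 2.374 bits.

2.374 bits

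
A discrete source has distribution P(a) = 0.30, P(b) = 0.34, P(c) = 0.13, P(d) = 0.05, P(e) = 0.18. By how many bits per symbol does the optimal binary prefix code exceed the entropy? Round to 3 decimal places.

0.086 bits

Entropy H = −Σ p log₂ p ≈ 2.0943 bits.
Huffman merges: 1/20+13/100→9/50; 9/50+9/50→9/25; 3/10+17/50→16/25; 9/25+16/25→1. L = 109/50 ≈ 2.1800.
L − H = 2.1800 − 2.0943 = 0.086 bits.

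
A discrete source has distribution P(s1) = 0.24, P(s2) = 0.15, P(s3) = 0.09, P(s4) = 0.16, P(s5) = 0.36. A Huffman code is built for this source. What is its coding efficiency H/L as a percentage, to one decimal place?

Entropy H = −Σ p log₂ p ≈ 2.1710 bits.
Huffman merges: 9/100+3/20→6/25; 4/25+6/25→2/5; 6/25+9/25→3/5; 2/5+3/5→1. L = 56/25 ≈ 2.2400.
Efficiency = H/L = 2.1710/2.2400 = 96.9%.

96.9%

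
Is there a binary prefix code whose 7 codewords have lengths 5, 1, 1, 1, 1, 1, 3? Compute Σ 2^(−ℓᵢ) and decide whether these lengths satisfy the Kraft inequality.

2.65625; no

With common denominator 2^5 = 32: Σ 2^(−ℓᵢ) = 1/32 + 16/32 + 16/32 + 16/32 + 16/32 + 16/32 + 4/32 = 85/32 = 2.65625.
Kraft's inequality requires Σ ≤ 1; here Σ = 2.65625 > 1, so no such prefix code exists.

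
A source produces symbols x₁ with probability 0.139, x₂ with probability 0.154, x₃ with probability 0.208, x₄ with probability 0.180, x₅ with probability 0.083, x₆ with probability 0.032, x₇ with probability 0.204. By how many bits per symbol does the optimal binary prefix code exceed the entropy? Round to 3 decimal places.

0.050 bits

Entropy H = −Σ p log₂ p ≈ 2.6526 bits.
Huffman merges: 4/125+83/1000→23/200; 23/200+139/1000→127/500; 77/500+9/50→167/500; 51/250+26/125→103/250; 127/500+167/500→147/250; 103/250+147/250→1. L = 2703/1000 ≈ 2.7030.
L − H = 2.7030 − 2.6526 = 0.050 bits.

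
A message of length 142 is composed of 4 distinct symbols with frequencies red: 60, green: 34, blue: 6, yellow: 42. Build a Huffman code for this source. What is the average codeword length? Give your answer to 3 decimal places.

Probabilities are the counts divided by 142.
Repeatedly combine the two least-probable nodes; the expected code length is the sum of the merged weights.
merge 3/71 + 17/71 → 20/71
merge 20/71 + 21/71 → 41/71
merge 30/71 + 41/71 → 1
L = 20/71 + 41/71 + 1 = 132/71 ≈ 1.859 bits/symbol.

1.859 bits/symbol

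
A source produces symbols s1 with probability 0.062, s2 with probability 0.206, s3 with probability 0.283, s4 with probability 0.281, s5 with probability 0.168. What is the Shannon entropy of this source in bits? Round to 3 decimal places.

2.181 bits

H = −Σ pᵢ log₂ pᵢ.
−0.062·log₂(0.062) = 0.2487
−0.206·log₂(0.206) = 0.4695
−0.283·log₂(0.283) = 0.5154
−0.281·log₂(0.281) = 0.5146
−0.168·log₂(0.168) = 0.4323
Sum ≈ 2.1806 → 2.181 bits.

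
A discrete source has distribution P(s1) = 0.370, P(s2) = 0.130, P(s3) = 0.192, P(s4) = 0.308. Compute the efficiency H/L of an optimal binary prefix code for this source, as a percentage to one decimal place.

97.0%

Entropy H = −Σ p log₂ p ≈ 1.8938 bits.
Huffman merges: 13/100+24/125→161/500; 77/250+161/500→63/100; 37/100+63/100→1. L = 244/125 ≈ 1.9520.
Efficiency = H/L = 1.8938/1.9520 = 97.0%.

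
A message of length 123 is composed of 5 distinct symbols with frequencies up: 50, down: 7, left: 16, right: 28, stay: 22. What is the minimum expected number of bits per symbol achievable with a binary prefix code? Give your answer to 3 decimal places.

2.146 bits/symbol

Probabilities are the counts divided by 123.
Repeatedly combine the two least-probable nodes; the expected code length is the sum of the merged weights.
merge 7/123 + 16/123 → 23/123
merge 22/123 + 23/123 → 15/41
merge 28/123 + 15/41 → 73/123
merge 50/123 + 73/123 → 1
L = 23/123 + 15/41 + 73/123 + 1 = 88/41 ≈ 2.146 bits/symbol.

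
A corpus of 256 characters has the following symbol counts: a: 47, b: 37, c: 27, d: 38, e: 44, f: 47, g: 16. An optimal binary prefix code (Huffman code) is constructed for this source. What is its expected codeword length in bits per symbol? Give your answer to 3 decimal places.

2.801 bits/symbol

Probabilities are the counts divided by 256.
Repeatedly combine the two least-probable nodes; the expected code length is the sum of the merged weights.
merge 1/16 + 27/256 → 43/256
merge 37/256 + 19/128 → 75/256
merge 43/256 + 11/64 → 87/256
merge 47/256 + 47/256 → 47/128
merge 75/256 + 87/256 → 81/128
merge 47/128 + 81/128 → 1
L = 43/256 + 75/256 + 87/256 + 47/128 + 81/128 + 1 = 717/256 ≈ 2.801 bits/symbol.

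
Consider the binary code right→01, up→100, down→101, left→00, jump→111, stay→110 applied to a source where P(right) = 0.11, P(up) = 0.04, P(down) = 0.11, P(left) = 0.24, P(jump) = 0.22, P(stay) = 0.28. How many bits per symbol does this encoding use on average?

2.65 bits/symbol

L̄ = Σ pᵢ·ℓᵢ = 0.11·2 + 0.04·3 + 0.11·3 + 0.24·2 + 0.22·3 + 0.28·3 = 2.65 bits/symbol.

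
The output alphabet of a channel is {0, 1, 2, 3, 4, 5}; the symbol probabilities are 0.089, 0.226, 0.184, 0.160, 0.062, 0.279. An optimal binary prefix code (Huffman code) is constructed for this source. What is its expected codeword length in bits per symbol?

2.462 bits/symbol

Repeatedly combine the two least-probable nodes; the expected code length is the sum of the merged weights.
merge 31/500 + 89/1000 → 151/1000
merge 151/1000 + 4/25 → 311/1000
merge 23/125 + 113/500 → 41/100
merge 279/1000 + 311/1000 → 59/100
merge 41/100 + 59/100 → 1
L = 151/1000 + 311/1000 + 41/100 + 59/100 + 1 = 1231/500 = 2.462 bits/symbol.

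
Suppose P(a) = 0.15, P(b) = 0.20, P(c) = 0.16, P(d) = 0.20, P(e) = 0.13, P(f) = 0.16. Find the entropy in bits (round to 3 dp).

2.568 bits

H = −Σ pᵢ log₂ pᵢ.
−0.15·log₂(0.15) = 0.4105
−0.20·log₂(0.20) = 0.4644
−0.16·log₂(0.16) = 0.4230
−0.20·log₂(0.20) = 0.4644
−0.13·log₂(0.13) = 0.3826
−0.16·log₂(0.16) = 0.4230
Sum ≈ 2.5680 → 2.568 bits.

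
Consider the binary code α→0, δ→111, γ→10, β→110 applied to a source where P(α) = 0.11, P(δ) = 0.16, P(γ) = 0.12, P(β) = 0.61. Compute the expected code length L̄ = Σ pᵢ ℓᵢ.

2.66 bits/symbol

L̄ = Σ pᵢ·ℓᵢ = 0.11·1 + 0.16·3 + 0.12·2 + 0.61·3 = 2.66 bits/symbol.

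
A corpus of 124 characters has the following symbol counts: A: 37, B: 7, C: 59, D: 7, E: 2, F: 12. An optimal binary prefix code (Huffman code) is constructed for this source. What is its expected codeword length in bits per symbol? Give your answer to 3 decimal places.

Probabilities are the counts divided by 124.
Repeatedly combine the two least-probable nodes; the expected code length is the sum of the merged weights.
merge 1/62 + 7/124 → 9/124
merge 7/124 + 9/124 → 4/31
merge 3/31 + 4/31 → 7/31
merge 7/31 + 37/124 → 65/124
merge 59/124 + 65/124 → 1
L = 9/124 + 4/31 + 7/31 + 65/124 + 1 = 121/62 ≈ 1.952 bits/symbol.

1.952 bits/symbol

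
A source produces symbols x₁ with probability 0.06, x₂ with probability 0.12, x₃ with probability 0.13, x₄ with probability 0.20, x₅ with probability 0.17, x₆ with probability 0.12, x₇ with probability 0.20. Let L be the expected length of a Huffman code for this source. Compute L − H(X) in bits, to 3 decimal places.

Entropy H = −Σ p log₂ p ≈ 2.7237 bits.
Huffman merges: 3/50+3/25→9/50; 3/25+13/100→1/4; 17/100+9/50→7/20; 1/5+1/5→2/5; 1/4+7/20→3/5; 2/5+3/5→1. L = 139/50 ≈ 2.7800.
L − H = 2.7800 − 2.7237 = 0.056 bits.

0.056 bits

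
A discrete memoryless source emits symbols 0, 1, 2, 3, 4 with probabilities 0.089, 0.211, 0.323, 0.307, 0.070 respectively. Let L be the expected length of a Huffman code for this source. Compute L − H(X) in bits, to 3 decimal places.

0.057 bits

Entropy H = −Σ p log₂ p ≈ 2.1024 bits.
Huffman merges: 7/100+89/1000→159/1000; 159/1000+211/1000→37/100; 307/1000+323/1000→63/100; 37/100+63/100→1. L = 2159/1000 ≈ 2.1590.
L − H = 2.1590 − 2.1024 = 0.057 bits.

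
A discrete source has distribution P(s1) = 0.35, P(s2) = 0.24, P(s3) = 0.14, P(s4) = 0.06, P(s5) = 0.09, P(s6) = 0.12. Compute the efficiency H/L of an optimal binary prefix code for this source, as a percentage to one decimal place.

Entropy H = −Σ p log₂ p ≈ 2.3446 bits.
Huffman merges: 3/50+9/100→3/20; 3/25+7/50→13/50; 3/20+6/25→39/100; 13/50+7/20→61/100; 39/100+61/100→1. L = 241/100 ≈ 2.4100.
Efficiency = H/L = 2.3446/2.4100 = 97.3%.

97.3%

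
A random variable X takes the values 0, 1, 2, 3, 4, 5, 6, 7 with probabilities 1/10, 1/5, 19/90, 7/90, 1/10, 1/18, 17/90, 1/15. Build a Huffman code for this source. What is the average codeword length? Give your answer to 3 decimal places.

Repeatedly combine the two least-probable nodes; the expected code length is the sum of the merged weights.
merge 1/18 + 1/15 → 11/90
merge 7/90 + 1/10 → 8/45
merge 1/10 + 11/90 → 2/9
merge 8/45 + 17/90 → 11/30
merge 1/5 + 19/90 → 37/90
merge 2/9 + 11/30 → 53/90
merge 37/90 + 53/90 → 1
L = 11/90 + 8/45 + 2/9 + 11/30 + 37/90 + 53/90 + 1 = 26/9 ≈ 2.889 bits/symbol.

2.889 bits/symbol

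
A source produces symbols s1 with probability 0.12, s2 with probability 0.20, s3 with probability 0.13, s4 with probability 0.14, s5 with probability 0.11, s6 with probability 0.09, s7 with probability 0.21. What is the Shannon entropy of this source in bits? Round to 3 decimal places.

H = −Σ pᵢ log₂ pᵢ.
−0.12·log₂(0.12) = 0.3671
−0.20·log₂(0.20) = 0.4644
−0.13·log₂(0.13) = 0.3826
−0.14·log₂(0.14) = 0.3971
−0.11·log₂(0.11) = 0.3503
−0.09·log₂(0.09) = 0.3127
−0.21·log₂(0.21) = 0.4728
Sum ≈ 2.7470 → 2.747 bits.

2.747 bits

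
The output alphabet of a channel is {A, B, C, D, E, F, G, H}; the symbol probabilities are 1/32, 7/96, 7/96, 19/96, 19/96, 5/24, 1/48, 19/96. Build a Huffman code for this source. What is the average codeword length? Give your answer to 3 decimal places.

2.771 bits/symbol

Repeatedly combine the two least-probable nodes; the expected code length is the sum of the merged weights.
merge 1/48 + 1/32 → 5/96
merge 5/96 + 7/96 → 1/8
merge 7/96 + 1/8 → 19/96
merge 19/96 + 19/96 → 19/48
merge 19/96 + 19/96 → 19/48
merge 5/24 + 19/48 → 29/48
merge 19/48 + 29/48 → 1
L = 5/96 + 1/8 + 19/96 + 19/48 + 19/48 + 29/48 + 1 = 133/48 ≈ 2.771 bits/symbol.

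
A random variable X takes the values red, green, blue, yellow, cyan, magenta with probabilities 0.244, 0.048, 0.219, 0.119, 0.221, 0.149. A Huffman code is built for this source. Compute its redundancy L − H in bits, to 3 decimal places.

0.040 bits

Entropy H = −Σ p log₂ p ≈ 2.4427 bits.
Huffman merges: 6/125+119/1000→167/1000; 149/1000+167/1000→79/250; 219/1000+221/1000→11/25; 61/250+79/250→14/25; 11/25+14/25→1. L = 2483/1000 ≈ 2.4830.
L − H = 2.4830 − 2.4427 = 0.040 bits.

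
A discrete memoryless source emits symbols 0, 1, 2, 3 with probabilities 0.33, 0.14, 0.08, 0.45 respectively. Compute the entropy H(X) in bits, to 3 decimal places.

H = −Σ pᵢ log₂ pᵢ.
−0.33·log₂(0.33) = 0.5278
−0.14·log₂(0.14) = 0.3971
−0.08·log₂(0.08) = 0.2915
−0.45·log₂(0.45) = 0.5184
Sum ≈ 1.7348 → 1.735 bits.

1.735 bits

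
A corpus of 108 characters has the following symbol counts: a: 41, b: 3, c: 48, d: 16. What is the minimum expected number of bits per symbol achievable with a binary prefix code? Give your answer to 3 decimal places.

Probabilities are the counts divided by 108.
Repeatedly combine the two least-probable nodes; the expected code length is the sum of the merged weights.
merge 1/36 + 4/27 → 19/108
merge 19/108 + 41/108 → 5/9
merge 4/9 + 5/9 → 1
L = 19/108 + 5/9 + 1 = 187/108 ≈ 1.731 bits/symbol.

1.731 bits/symbol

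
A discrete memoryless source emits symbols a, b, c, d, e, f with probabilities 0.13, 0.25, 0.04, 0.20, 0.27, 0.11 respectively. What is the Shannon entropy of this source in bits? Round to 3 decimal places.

2.393 bits

H = −Σ pᵢ log₂ pᵢ.
−0.13·log₂(0.13) = 0.3826
−0.25·log₂(0.25) = 0.5000
−0.04·log₂(0.04) = 0.1858
−0.20·log₂(0.20) = 0.4644
−0.27·log₂(0.27) = 0.5100
−0.11·log₂(0.11) = 0.3503
Sum ≈ 2.3931 → 2.393 bits.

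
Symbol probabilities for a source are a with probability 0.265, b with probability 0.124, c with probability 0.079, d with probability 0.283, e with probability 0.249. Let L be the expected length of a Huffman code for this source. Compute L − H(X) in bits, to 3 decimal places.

0.018 bits

Entropy H = −Σ p log₂ p ≈ 2.1853 bits.
Huffman merges: 79/1000+31/250→203/1000; 203/1000+249/1000→113/250; 53/200+283/1000→137/250; 113/250+137/250→1. L = 2203/1000 ≈ 2.2030.
L − H = 2.2030 − 2.1853 = 0.018 bits.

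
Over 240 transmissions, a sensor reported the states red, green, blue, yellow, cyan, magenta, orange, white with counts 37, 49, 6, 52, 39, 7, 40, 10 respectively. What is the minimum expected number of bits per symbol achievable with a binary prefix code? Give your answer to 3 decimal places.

Probabilities are the counts divided by 240.
Repeatedly combine the two least-probable nodes; the expected code length is the sum of the merged weights.
merge 1/40 + 7/240 → 13/240
merge 1/24 + 13/240 → 23/240
merge 23/240 + 37/240 → 1/4
merge 13/80 + 1/6 → 79/240
merge 49/240 + 13/60 → 101/240
merge 1/4 + 79/240 → 139/240
merge 101/240 + 139/240 → 1
L = 13/240 + 23/240 + 1/4 + 79/240 + 101/240 + 139/240 + 1 = 131/48 ≈ 2.729 bits/symbol.

2.729 bits/symbol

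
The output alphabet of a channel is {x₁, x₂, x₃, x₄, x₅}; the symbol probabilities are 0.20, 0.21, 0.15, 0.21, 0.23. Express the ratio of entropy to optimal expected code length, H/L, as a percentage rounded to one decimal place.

Entropy H = −Σ p log₂ p ≈ 2.3082 bits.
Huffman merges: 3/20+1/5→7/20; 21/100+21/100→21/50; 23/100+7/20→29/50; 21/50+29/50→1. L = 47/20 ≈ 2.3500.
Efficiency = H/L = 2.3082/2.3500 = 98.2%.

98.2%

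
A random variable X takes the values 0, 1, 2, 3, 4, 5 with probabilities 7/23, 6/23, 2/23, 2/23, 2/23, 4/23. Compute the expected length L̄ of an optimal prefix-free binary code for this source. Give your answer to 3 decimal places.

2.435 bits/symbol

Repeatedly combine the two least-probable nodes; the expected code length is the sum of the merged weights.
merge 2/23 + 2/23 → 4/23
merge 2/23 + 4/23 → 6/23
merge 4/23 + 6/23 → 10/23
merge 6/23 + 7/23 → 13/23
merge 10/23 + 13/23 → 1
L = 4/23 + 6/23 + 10/23 + 13/23 + 1 = 56/23 ≈ 2.435 bits/symbol.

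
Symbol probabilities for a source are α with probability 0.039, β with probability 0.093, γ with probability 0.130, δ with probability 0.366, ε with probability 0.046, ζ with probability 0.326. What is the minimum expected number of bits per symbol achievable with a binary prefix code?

2.205 bits/symbol

Repeatedly combine the two least-probable nodes; the expected code length is the sum of the merged weights.
merge 39/1000 + 23/500 → 17/200
merge 17/200 + 93/1000 → 89/500
merge 13/100 + 89/500 → 77/250
merge 77/250 + 163/500 → 317/500
merge 183/500 + 317/500 → 1
L = 17/200 + 89/500 + 77/250 + 317/500 + 1 = 441/200 = 2.205 bits/symbol.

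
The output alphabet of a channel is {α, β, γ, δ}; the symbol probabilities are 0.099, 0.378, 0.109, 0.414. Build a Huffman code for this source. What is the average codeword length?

1.794 bits/symbol

Repeatedly combine the two least-probable nodes; the expected code length is the sum of the merged weights.
merge 99/1000 + 109/1000 → 26/125
merge 26/125 + 189/500 → 293/500
merge 207/500 + 293/500 → 1
L = 26/125 + 293/500 + 1 = 897/500 = 1.794 bits/symbol.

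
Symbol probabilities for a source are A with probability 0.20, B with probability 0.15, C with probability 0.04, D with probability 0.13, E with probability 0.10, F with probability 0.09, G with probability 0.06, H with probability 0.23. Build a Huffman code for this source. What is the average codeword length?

2.86 bits/symbol

Repeatedly combine the two least-probable nodes; the expected code length is the sum of the merged weights.
merge 1/25 + 3/50 → 1/10
merge 9/100 + 1/10 → 19/100
merge 1/10 + 13/100 → 23/100
merge 3/20 + 19/100 → 17/50
merge 1/5 + 23/100 → 43/100
merge 23/100 + 17/50 → 57/100
merge 43/100 + 57/100 → 1
L = 1/10 + 19/100 + 23/100 + 17/50 + 43/100 + 57/100 + 1 = 143/50 = 2.86 bits/symbol.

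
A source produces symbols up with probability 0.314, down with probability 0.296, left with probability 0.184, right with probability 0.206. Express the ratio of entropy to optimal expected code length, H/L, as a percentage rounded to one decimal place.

Entropy H = −Σ p log₂ p ≈ 1.9635 bits.
Huffman merges: 23/125+103/500→39/100; 37/125+157/500→61/100; 39/100+61/100→1. L = 2 ≈ 2.0000.
Efficiency = H/L = 1.9635/2.0000 = 98.2%.

98.2%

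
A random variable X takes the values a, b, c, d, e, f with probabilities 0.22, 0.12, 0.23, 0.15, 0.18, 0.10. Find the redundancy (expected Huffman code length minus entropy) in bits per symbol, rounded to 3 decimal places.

0.027 bits

Entropy H = −Σ p log₂ p ≈ 2.5234 bits.
Huffman merges: 1/10+3/25→11/50; 3/20+9/50→33/100; 11/50+11/50→11/25; 23/100+33/100→14/25; 11/25+14/25→1. L = 51/20 ≈ 2.5500.
L − H = 2.5500 − 2.5234 = 0.027 bits.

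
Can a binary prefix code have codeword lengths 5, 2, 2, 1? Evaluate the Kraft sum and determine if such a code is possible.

1.03125; no

With common denominator 2^5 = 32: Σ 2^(−ℓᵢ) = 1/32 + 8/32 + 8/32 + 16/32 = 33/32 = 1.03125.
Kraft's inequality requires Σ ≤ 1; here Σ = 1.03125 > 1, so no such prefix code exists.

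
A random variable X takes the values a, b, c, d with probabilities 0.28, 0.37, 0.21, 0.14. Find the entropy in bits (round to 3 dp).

1.915 bits

H = −Σ pᵢ log₂ pᵢ.
−0.28·log₂(0.28) = 0.5142
−0.37·log₂(0.37) = 0.5307
−0.21·log₂(0.21) = 0.4728
−0.14·log₂(0.14) = 0.3971
Sum ≈ 1.9149 → 1.915 bits.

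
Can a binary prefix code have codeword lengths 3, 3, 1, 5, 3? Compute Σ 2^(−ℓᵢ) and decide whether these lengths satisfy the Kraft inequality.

0.90625; yes

With common denominator 2^5 = 32: Σ 2^(−ℓᵢ) = 4/32 + 4/32 + 16/32 + 1/32 + 4/32 = 29/32 = 0.90625.
Kraft's inequality requires Σ ≤ 1; here Σ = 0.90625 ≤ 1, so such a prefix code exists.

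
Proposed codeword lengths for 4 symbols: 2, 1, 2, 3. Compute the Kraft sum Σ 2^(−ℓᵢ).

1.125

With common denominator 2^3 = 8: Σ 2^(−ℓᵢ) = 2/8 + 4/8 + 2/8 + 1/8 = 9/8 = 1.125.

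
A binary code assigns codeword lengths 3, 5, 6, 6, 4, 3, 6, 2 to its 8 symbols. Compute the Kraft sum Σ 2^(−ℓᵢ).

With common denominator 2^6 = 64: Σ 2^(−ℓᵢ) = 8/64 + 2/64 + 1/64 + 1/64 + 4/64 + 8/64 + 1/64 + 16/64 = 41/64 = 0.640625.

0.640625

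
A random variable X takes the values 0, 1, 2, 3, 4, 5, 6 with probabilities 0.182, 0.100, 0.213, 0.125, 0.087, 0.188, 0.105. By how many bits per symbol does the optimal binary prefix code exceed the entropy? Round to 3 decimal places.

Entropy H = −Σ p log₂ p ≈ 2.7310 bits.
Huffman merges: 87/1000+1/10→187/1000; 21/200+1/8→23/100; 91/500+187/1000→369/1000; 47/250+213/1000→401/1000; 23/100+369/1000→599/1000; 401/1000+599/1000→1. L = 1393/500 ≈ 2.7860.
L − H = 2.7860 − 2.7310 = 0.055 bits.

0.055 bits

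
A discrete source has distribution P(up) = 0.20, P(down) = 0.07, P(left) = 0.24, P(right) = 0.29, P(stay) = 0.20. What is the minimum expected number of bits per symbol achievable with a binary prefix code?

Repeatedly combine the two least-probable nodes; the expected code length is the sum of the merged weights.
merge 7/100 + 1/5 → 27/100
merge 1/5 + 6/25 → 11/25
merge 27/100 + 29/100 → 14/25
merge 11/25 + 14/25 → 1
L = 27/100 + 11/25 + 14/25 + 1 = 227/100 = 2.27 bits/symbol.

2.27 bits/symbol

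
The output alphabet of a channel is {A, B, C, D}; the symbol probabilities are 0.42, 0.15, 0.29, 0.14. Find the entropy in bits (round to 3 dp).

1.851 bits

H = −Σ pᵢ log₂ pᵢ.
−0.42·log₂(0.42) = 0.5256
−0.15·log₂(0.15) = 0.4105
−0.29·log₂(0.29) = 0.5179
−0.14·log₂(0.14) = 0.3971
Sum ≈ 1.8512 → 1.851 bits.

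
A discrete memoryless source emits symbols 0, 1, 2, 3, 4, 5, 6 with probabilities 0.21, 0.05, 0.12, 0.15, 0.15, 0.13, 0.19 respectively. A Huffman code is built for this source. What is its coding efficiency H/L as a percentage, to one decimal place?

98.0%

Entropy H = −Σ p log₂ p ≈ 2.7149 bits.
Huffman merges: 1/20+3/25→17/100; 13/100+3/20→7/25; 3/20+17/100→8/25; 19/100+21/100→2/5; 7/25+8/25→3/5; 2/5+3/5→1. L = 277/100 ≈ 2.7700.
Efficiency = H/L = 2.7149/2.7700 = 98.0%.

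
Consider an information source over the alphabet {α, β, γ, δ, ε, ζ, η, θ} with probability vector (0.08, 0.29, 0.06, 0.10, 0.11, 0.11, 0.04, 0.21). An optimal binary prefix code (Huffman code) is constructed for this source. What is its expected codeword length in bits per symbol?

2.78 bits/symbol

Repeatedly combine the two least-probable nodes; the expected code length is the sum of the merged weights.
merge 1/25 + 3/50 → 1/10
merge 2/25 + 1/10 → 9/50
merge 1/10 + 11/100 → 21/100
merge 11/100 + 9/50 → 29/100
merge 21/100 + 21/100 → 21/50
merge 29/100 + 29/100 → 29/50
merge 21/50 + 29/50 → 1
L = 1/10 + 9/50 + 21/100 + 29/100 + 21/50 + 29/50 + 1 = 139/50 = 2.78 bits/symbol.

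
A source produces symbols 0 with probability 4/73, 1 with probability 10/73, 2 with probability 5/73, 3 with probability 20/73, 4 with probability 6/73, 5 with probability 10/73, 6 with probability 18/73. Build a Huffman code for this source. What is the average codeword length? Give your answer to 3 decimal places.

2.603 bits/symbol

Repeatedly combine the two least-probable nodes; the expected code length is the sum of the merged weights.
merge 4/73 + 5/73 → 9/73
merge 6/73 + 9/73 → 15/73
merge 10/73 + 10/73 → 20/73
merge 15/73 + 18/73 → 33/73
merge 20/73 + 20/73 → 40/73
merge 33/73 + 40/73 → 1
L = 9/73 + 15/73 + 20/73 + 33/73 + 40/73 + 1 = 190/73 ≈ 2.603 bits/symbol.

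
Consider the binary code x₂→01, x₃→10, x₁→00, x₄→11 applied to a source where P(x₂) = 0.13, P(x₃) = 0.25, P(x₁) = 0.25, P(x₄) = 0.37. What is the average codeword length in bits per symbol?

L̄ = Σ pᵢ·ℓᵢ = 0.13·2 + 0.25·2 + 0.25·2 + 0.37·2 = 2 bits/symbol.

2 bits/symbol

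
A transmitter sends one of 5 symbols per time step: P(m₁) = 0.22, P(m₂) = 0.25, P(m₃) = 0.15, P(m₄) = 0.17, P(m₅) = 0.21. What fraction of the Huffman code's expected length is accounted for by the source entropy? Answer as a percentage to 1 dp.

99.1%

Entropy H = −Σ p log₂ p ≈ 2.2985 bits.
Huffman merges: 3/20+17/100→8/25; 21/100+11/50→43/100; 1/4+8/25→57/100; 43/100+57/100→1. L = 58/25 ≈ 2.3200.
Efficiency = H/L = 2.2985/2.3200 = 99.1%.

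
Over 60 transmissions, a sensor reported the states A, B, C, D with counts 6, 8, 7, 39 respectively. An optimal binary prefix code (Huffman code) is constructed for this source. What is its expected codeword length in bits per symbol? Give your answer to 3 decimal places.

1.567 bits/symbol

Probabilities are the counts divided by 60.
Repeatedly combine the two least-probable nodes; the expected code length is the sum of the merged weights.
merge 1/10 + 7/60 → 13/60
merge 2/15 + 13/60 → 7/20
merge 7/20 + 13/20 → 1
L = 13/60 + 7/20 + 1 = 47/30 ≈ 1.567 bits/symbol.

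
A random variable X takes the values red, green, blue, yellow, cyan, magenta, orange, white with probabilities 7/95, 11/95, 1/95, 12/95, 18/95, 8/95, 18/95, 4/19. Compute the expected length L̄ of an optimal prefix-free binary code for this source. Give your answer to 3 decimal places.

2.853 bits/symbol

Repeatedly combine the two least-probable nodes; the expected code length is the sum of the merged weights.
merge 1/95 + 7/95 → 8/95
merge 8/95 + 8/95 → 16/95
merge 11/95 + 12/95 → 23/95
merge 16/95 + 18/95 → 34/95
merge 18/95 + 4/19 → 2/5
merge 23/95 + 34/95 → 3/5
merge 2/5 + 3/5 → 1
L = 8/95 + 16/95 + 23/95 + 34/95 + 2/5 + 3/5 + 1 = 271/95 ≈ 2.853 bits/symbol.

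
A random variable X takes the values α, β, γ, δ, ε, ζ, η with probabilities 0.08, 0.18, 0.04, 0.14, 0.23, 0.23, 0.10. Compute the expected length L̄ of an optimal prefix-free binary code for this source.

2.66 bits/symbol

Repeatedly combine the two least-probable nodes; the expected code length is the sum of the merged weights.
merge 1/25 + 2/25 → 3/25
merge 1/10 + 3/25 → 11/50
merge 7/50 + 9/50 → 8/25
merge 11/50 + 23/100 → 9/20
merge 23/100 + 8/25 → 11/20
merge 9/20 + 11/20 → 1
L = 3/25 + 11/50 + 8/25 + 9/20 + 11/20 + 1 = 133/50 = 2.66 bits/symbol.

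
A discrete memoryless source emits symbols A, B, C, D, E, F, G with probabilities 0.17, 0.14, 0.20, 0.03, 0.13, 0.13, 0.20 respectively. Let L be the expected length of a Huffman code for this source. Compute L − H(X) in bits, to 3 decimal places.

Entropy H = −Σ p log₂ p ≈ 2.6775 bits.
Huffman merges: 3/100+13/100→4/25; 13/100+7/50→27/100; 4/25+17/100→33/100; 1/5+1/5→2/5; 27/100+33/100→3/5; 2/5+3/5→1. L = 69/25 ≈ 2.7600.
L − H = 2.7600 − 2.6775 = 0.082 bits.

0.082 bits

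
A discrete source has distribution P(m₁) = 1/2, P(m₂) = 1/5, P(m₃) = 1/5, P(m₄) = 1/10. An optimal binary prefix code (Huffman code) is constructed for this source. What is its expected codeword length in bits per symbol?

1.8 bits/symbol

Repeatedly combine the two least-probable nodes; the expected code length is the sum of the merged weights.
merge 1/10 + 1/5 → 3/10
merge 1/5 + 3/10 → 1/2
merge 1/2 + 1/2 → 1
L = 3/10 + 1/2 + 1 = 9/5 = 1.8 bits/symbol.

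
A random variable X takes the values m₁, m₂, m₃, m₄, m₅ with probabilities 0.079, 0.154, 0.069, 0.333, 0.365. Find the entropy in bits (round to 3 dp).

2.030 bits

H = −Σ pᵢ log₂ pᵢ.
−0.079·log₂(0.079) = 0.2893
−0.154·log₂(0.154) = 0.4156
−0.069·log₂(0.069) = 0.2662
−0.333·log₂(0.333) = 0.5283
−0.365·log₂(0.365) = 0.5307
Sum ≈ 2.0301 → 2.030 bits.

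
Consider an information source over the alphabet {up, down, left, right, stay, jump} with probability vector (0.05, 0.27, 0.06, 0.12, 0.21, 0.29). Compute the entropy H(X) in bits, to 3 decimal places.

2.327 bits

H = −Σ pᵢ log₂ pᵢ.
−0.05·log₂(0.05) = 0.2161
−0.27·log₂(0.27) = 0.5100
−0.06·log₂(0.06) = 0.2435
−0.12·log₂(0.12) = 0.3671
−0.21·log₂(0.21) = 0.4728
−0.29·log₂(0.29) = 0.5179
Sum ≈ 2.3274 → 2.327 bits.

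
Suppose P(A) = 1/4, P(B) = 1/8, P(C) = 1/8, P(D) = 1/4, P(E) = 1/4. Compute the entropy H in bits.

2.25 bits

Each probability is a power of 1/2, so log₂(1/p) is an integer.
H = Σ p·log₂(1/p) = 1/4·2 + 1/8·3 + 1/8·3 + 1/4·2 + 1/4·2 = 2.25 bits.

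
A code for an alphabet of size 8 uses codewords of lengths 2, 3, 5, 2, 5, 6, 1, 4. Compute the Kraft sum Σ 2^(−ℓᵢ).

With common denominator 2^6 = 64: Σ 2^(−ℓᵢ) = 16/64 + 8/64 + 2/64 + 16/64 + 2/64 + 1/64 + 32/64 + 4/64 = 81/64 = 1.265625.

1.265625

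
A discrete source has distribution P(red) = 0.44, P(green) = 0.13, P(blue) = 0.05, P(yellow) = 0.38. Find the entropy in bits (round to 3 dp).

1.650 bits

H = −Σ pᵢ log₂ pᵢ.
−0.44·log₂(0.44) = 0.5211
−0.13·log₂(0.13) = 0.3826
−0.05·log₂(0.05) = 0.2161
−0.38·log₂(0.38) = 0.5305
Sum ≈ 1.6503 → 1.650 bits.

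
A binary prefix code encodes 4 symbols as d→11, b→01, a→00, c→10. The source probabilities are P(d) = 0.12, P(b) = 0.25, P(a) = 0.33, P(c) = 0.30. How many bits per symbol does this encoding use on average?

L̄ = Σ pᵢ·ℓᵢ = 0.12·2 + 0.25·2 + 0.33·2 + 0.30·2 = 2 bits/symbol.

2 bits/symbol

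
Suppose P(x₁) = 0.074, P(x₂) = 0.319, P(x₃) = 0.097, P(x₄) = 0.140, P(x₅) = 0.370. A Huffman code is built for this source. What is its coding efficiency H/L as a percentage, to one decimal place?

97.4%

Entropy H = −Σ p log₂ p ≈ 2.0581 bits.
Huffman merges: 37/500+97/1000→171/1000; 7/50+171/1000→311/1000; 311/1000+319/1000→63/100; 37/100+63/100→1. L = 264/125 ≈ 2.1120.
Efficiency = H/L = 2.0581/2.1120 = 97.4%.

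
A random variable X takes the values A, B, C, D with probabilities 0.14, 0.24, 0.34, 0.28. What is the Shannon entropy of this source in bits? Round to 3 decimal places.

H = −Σ pᵢ log₂ pᵢ.
−0.14·log₂(0.14) = 0.3971
−0.24·log₂(0.24) = 0.4941
−0.34·log₂(0.34) = 0.5292
−0.28·log₂(0.28) = 0.5142
Sum ≈ 1.9346 → 1.935 bits.

1.935 bits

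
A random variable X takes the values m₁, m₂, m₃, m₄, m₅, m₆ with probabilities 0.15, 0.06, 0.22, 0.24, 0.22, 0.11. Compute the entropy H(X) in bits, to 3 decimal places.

2.460 bits

H = −Σ pᵢ log₂ pᵢ.
−0.15·log₂(0.15) = 0.4105
−0.06·log₂(0.06) = 0.2435
−0.22·log₂(0.22) = 0.4806
−0.24·log₂(0.24) = 0.4941
−0.22·log₂(0.22) = 0.4806
−0.11·log₂(0.11) = 0.3503
Sum ≈ 2.4596 → 2.460 bits.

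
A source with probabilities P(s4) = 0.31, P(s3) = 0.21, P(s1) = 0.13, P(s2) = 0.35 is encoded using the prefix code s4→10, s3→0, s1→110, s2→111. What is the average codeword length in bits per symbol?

L̄ = Σ pᵢ·ℓᵢ = 0.31·2 + 0.21·1 + 0.13·3 + 0.35·3 = 2.27 bits/symbol.

2.27 bits/symbol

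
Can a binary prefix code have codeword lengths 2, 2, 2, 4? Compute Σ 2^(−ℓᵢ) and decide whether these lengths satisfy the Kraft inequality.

With common denominator 2^4 = 16: Σ 2^(−ℓᵢ) = 4/16 + 4/16 + 4/16 + 1/16 = 13/16 = 0.8125.
Kraft's inequality requires Σ ≤ 1; here Σ = 0.8125 ≤ 1, so such a prefix code exists.

0.8125; yes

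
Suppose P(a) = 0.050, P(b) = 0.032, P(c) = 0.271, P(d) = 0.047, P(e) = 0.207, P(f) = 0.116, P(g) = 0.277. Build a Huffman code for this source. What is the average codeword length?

2.453 bits/symbol

Repeatedly combine the two least-probable nodes; the expected code length is the sum of the merged weights.
merge 4/125 + 47/1000 → 79/1000
merge 1/20 + 79/1000 → 129/1000
merge 29/250 + 129/1000 → 49/200
merge 207/1000 + 49/200 → 113/250
merge 271/1000 + 277/1000 → 137/250
merge 113/250 + 137/250 → 1
L = 79/1000 + 129/1000 + 49/200 + 113/250 + 137/250 + 1 = 2453/1000 = 2.453 bits/symbol.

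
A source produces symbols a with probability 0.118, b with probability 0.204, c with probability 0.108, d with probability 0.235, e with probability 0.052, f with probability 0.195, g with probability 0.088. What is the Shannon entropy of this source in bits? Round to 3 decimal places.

2.660 bits

H = −Σ pᵢ log₂ pᵢ.
−0.118·log₂(0.118) = 0.3638
−0.204·log₂(0.204) = 0.4678
−0.108·log₂(0.108) = 0.3468
−0.235·log₂(0.235) = 0.4910
−0.052·log₂(0.052) = 0.2218
−0.195·log₂(0.195) = 0.4599
−0.088·log₂(0.088) = 0.3086
Sum ≈ 2.6597 → 2.660 bits.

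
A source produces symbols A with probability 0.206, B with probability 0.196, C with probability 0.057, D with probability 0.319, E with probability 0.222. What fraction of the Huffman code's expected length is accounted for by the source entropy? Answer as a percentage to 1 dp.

96.5%

Entropy H = −Σ p log₂ p ≈ 2.1738 bits.
Huffman merges: 57/1000+49/250→253/1000; 103/500+111/500→107/250; 253/1000+319/1000→143/250; 107/250+143/250→1. L = 2253/1000 ≈ 2.2530.
Efficiency = H/L = 2.1738/2.2530 = 96.5%.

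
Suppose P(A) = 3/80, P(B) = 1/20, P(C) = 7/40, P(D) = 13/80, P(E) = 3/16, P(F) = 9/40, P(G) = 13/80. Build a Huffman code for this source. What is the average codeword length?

Repeatedly combine the two least-probable nodes; the expected code length is the sum of the merged weights.
merge 3/80 + 1/20 → 7/80
merge 7/80 + 13/80 → 1/4
merge 13/80 + 7/40 → 27/80
merge 3/16 + 9/40 → 33/80
merge 1/4 + 27/80 → 47/80
merge 33/80 + 47/80 → 1
L = 7/80 + 1/4 + 27/80 + 33/80 + 47/80 + 1 = 107/40 = 2.675 bits/symbol.

2.675 bits/symbol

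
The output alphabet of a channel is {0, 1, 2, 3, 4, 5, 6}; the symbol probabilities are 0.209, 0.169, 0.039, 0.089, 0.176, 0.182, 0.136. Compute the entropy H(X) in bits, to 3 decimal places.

2.679 bits

H = −Σ pᵢ log₂ pᵢ.
−0.209·log₂(0.209) = 0.4720
−0.169·log₂(0.169) = 0.4335
−0.039·log₂(0.039) = 0.1825
−0.089·log₂(0.089) = 0.3106
−0.176·log₂(0.176) = 0.4411
−0.182·log₂(0.182) = 0.4474
−0.136·log₂(0.136) = 0.3915
Sum ≈ 2.6786 → 2.679 bits.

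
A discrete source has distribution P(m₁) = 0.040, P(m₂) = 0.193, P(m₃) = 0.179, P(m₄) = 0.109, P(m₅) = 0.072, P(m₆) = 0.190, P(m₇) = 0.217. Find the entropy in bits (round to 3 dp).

H = −Σ pᵢ log₂ pᵢ.
−0.040·log₂(0.040) = 0.1858
−0.193·log₂(0.193) = 0.4581
−0.179·log₂(0.179) = 0.4443
−0.109·log₂(0.109) = 0.3485
−0.072·log₂(0.072) = 0.2733
−0.190·log₂(0.190) = 0.4552
−0.217·log₂(0.217) = 0.4783
Sum ≈ 2.6435 → 2.643 bits.

2.643 bits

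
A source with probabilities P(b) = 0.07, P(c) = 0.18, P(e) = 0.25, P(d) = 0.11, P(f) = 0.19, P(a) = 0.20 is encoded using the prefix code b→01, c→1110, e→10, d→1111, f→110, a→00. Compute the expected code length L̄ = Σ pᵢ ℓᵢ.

2.77 bits/symbol

L̄ = Σ pᵢ·ℓᵢ = 0.07·2 + 0.18·4 + 0.25·2 + 0.11·4 + 0.19·3 + 0.20·2 = 2.77 bits/symbol.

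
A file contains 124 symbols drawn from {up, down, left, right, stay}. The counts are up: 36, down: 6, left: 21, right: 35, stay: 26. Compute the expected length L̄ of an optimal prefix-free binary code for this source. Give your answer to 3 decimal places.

Probabilities are the counts divided by 124.
Repeatedly combine the two least-probable nodes; the expected code length is the sum of the merged weights.
merge 3/62 + 21/124 → 27/124
merge 13/62 + 27/124 → 53/124
merge 35/124 + 9/31 → 71/124
merge 53/124 + 71/124 → 1
L = 27/124 + 53/124 + 71/124 + 1 = 275/124 ≈ 2.218 bits/symbol.

2.218 bits/symbol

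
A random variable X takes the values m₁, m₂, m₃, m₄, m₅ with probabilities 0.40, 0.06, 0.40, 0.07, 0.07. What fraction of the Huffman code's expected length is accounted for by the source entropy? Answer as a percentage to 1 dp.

Entropy H = −Σ p log₂ p ≈ 1.8382 bits.
Huffman merges: 3/50+7/100→13/100; 7/100+13/100→1/5; 1/5+2/5→3/5; 2/5+3/5→1. L = 193/100 ≈ 1.9300.
Efficiency = H/L = 1.8382/1.9300 = 95.2%.

95.2%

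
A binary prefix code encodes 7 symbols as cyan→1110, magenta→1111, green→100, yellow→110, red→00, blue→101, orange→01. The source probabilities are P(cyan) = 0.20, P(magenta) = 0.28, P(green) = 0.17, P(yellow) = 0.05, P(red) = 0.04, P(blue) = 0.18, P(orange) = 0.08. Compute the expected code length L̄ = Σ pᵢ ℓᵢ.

L̄ = Σ pᵢ·ℓᵢ = 0.20·4 + 0.28·4 + 0.17·3 + 0.05·3 + 0.04·2 + 0.18·3 + 0.08·2 = 3.36 bits/symbol.

3.36 bits/symbol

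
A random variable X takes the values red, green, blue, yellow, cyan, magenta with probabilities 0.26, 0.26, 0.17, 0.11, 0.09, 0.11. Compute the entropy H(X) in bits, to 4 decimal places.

H = −Σ pᵢ log₂ pᵢ.
−0.26·log₂(0.26) = 0.5053
−0.26·log₂(0.26) = 0.5053
−0.17·log₂(0.17) = 0.4346
−0.11·log₂(0.11) = 0.3503
−0.09·log₂(0.09) = 0.3127
−0.11·log₂(0.11) = 0.3503
Sum ≈ 2.4584 → 2.4584 bits.

2.4584 bits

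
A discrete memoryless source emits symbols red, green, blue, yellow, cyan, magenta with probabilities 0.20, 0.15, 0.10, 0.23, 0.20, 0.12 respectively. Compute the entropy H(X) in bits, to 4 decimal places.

H = −Σ pᵢ log₂ pᵢ.
−0.20·log₂(0.20) = 0.4644
−0.15·log₂(0.15) = 0.4105
−0.10·log₂(0.10) = 0.3322
−0.23·log₂(0.23) = 0.4877
−0.20·log₂(0.20) = 0.4644
−0.12·log₂(0.12) = 0.3671
Sum ≈ 2.5262 → 2.5262 bits.

2.5262 bits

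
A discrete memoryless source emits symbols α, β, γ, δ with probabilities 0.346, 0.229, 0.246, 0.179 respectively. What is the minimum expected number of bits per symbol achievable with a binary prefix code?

2 bits/symbol

Repeatedly combine the two least-probable nodes; the expected code length is the sum of the merged weights.
merge 179/1000 + 229/1000 → 51/125
merge 123/500 + 173/500 → 74/125
merge 51/125 + 74/125 → 1
L = 51/125 + 74/125 + 1 = 2 bits/symbol.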